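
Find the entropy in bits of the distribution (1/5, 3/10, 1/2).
1.4855 bits

Shannon entropy is H(X) = -Σ p(x) log p(x).

For P = (1/5, 3/10, 1/2):
H = -1/5 × log_2(1/5) -3/10 × log_2(3/10) -1/2 × log_2(1/2)
H = 1.4855 bits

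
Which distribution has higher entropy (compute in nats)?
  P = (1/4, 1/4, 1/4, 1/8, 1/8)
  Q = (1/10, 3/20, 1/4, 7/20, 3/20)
P

Computing entropies in nats:
H(P) = 1.5596
H(Q) = 1.5134

Distribution P has higher entropy.

Intuition: The distribution closer to uniform (more spread out) has higher entropy.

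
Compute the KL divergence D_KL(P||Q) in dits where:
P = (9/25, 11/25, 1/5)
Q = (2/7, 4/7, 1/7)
0.0154 dits

KL divergence: D_KL(P||Q) = Σ p(x) log(p(x)/q(x))

Computing term by term:
  x=0: 9/25 × log_10[(9/25)/(2/7)] = 9/25 × 0.1004 = 0.0361
  x=1: 11/25 × log_10[(11/25)/(4/7)] = 11/25 × -0.1135 = -0.0499
  x=2: 1/5 × log_10[(1/5)/(1/7)] = 1/5 × 0.1461 = 0.0292

D_KL(P||Q) = 0.0154 dits

Note: KL divergence is always non-negative and equals 0 iff P = Q.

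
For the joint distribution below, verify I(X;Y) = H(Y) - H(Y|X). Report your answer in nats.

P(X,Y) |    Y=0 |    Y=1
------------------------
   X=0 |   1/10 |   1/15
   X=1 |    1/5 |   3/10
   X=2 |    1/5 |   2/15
I(X;Y) = 0.0201 nats

Mutual information has multiple equivalent forms:
- I(X;Y) = H(X) - H(X|Y)
- I(X;Y) = H(Y) - H(Y|X)
- I(X;Y) = H(X) + H(Y) - H(X,Y)

Computing all quantities:
H(X) = 1.0114, H(Y) = 0.6931, H(X,Y) = 1.6844
H(X|Y) = 0.9913, H(Y|X) = 0.6730

Verification:
H(X) - H(X|Y) = 1.0114 - 0.9913 = 0.0201
H(Y) - H(Y|X) = 0.6931 - 0.6730 = 0.0201
H(X) + H(Y) - H(X,Y) = 1.0114 + 0.6931 - 1.6844 = 0.0201

All forms give I(X;Y) = 0.0201 nats. ✓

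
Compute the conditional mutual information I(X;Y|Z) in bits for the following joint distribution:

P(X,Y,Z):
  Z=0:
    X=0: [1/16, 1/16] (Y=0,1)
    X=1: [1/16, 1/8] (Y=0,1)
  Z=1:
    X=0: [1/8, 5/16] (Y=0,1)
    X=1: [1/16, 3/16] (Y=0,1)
0.0070 bits

Conditional mutual information: I(X;Y|Z) = H(X|Z) + H(Y|Z) - H(X,Y|Z)

H(Z) = 0.8960
H(X,Z) = 1.8496 → H(X|Z) = 0.9536
H(Y,Z) = 1.7806 → H(Y|Z) = 0.8846
H(X,Y,Z) = 2.7272 → H(X,Y|Z) = 1.8312

I(X;Y|Z) = 0.9536 + 0.8846 - 1.8312 = 0.0070 bits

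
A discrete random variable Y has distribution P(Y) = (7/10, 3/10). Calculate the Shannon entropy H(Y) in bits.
0.8813 bits

Shannon entropy is H(X) = -Σ p(x) log p(x).

For P = (7/10, 3/10):
H = -7/10 × log_2(7/10) -3/10 × log_2(3/10)
H = 0.8813 bits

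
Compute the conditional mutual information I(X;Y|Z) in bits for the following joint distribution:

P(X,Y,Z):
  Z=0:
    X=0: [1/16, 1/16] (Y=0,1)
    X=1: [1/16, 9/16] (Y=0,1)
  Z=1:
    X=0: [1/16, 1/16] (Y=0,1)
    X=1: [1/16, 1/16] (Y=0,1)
0.0694 bits

Conditional mutual information: I(X;Y|Z) = H(X|Z) + H(Y|Z) - H(X,Y|Z)

H(Z) = 0.8113
H(X,Z) = 1.5488 → H(X|Z) = 0.7375
H(Y,Z) = 1.5488 → H(Y|Z) = 0.7375
H(X,Y,Z) = 2.2169 → H(X,Y|Z) = 1.4056

I(X;Y|Z) = 0.7375 + 0.7375 - 1.4056 = 0.0694 bits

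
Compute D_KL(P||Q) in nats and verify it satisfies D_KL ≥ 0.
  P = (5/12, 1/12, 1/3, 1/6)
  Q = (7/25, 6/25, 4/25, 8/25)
0.2134 nats

KL divergence satisfies the Gibbs inequality: D_KL(P||Q) ≥ 0 for all distributions P, Q.

D_KL(P||Q) = Σ p(x) log(p(x)/q(x))
Term by term:
  x=0: 5/12 × log_e[(5/12)/(7/25)] = 0.1656
  x=1: 1/12 × log_e[(1/12)/(6/25)] = -0.0881
  x=2: 1/3 × log_e[(1/3)/(4/25)] = 0.2447
  x=3: 1/6 × log_e[(1/6)/(8/25)] = -0.1087
D_KL(P||Q) = 0.2134 nats

D_KL(P||Q) = 0.2134 ≥ 0 ✓

This non-negativity is a fundamental property: relative entropy cannot be negative because it measures how different Q is from P.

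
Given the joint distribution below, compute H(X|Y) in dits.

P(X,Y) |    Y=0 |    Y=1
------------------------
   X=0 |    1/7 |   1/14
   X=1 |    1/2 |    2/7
0.2255 dits

Using the chain rule: H(X|Y) = H(X,Y) - H(Y)

First, compute H(X,Y) = 0.5086 dits

Marginal P(Y) = (9/14, 5/14)
H(Y) = 0.2831 dits

H(X|Y) = H(X,Y) - H(Y) = 0.5086 - 0.2831 = 0.2255 dits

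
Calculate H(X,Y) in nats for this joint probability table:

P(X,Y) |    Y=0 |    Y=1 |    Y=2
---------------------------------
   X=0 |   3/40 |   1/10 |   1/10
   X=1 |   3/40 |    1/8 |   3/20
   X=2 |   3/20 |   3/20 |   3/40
2.1570 nats

Joint entropy is H(X,Y) = -Σ_{x,y} p(x,y) log p(x,y).

Summing over all non-zero entries:
H(X,Y) = -[3/40·log_e(3/40) + 1/10·log_e(1/10) + 1/10·log_e(1/10) + 3/40·log_e(3/40) + 1/8·log_e(1/8) + 3/20·log_e(3/20) + 3/20·log_e(3/20) + 3/20·log_e(3/20) + 3/40·log_e(3/40)]
H(X,Y) = 2.1570 nats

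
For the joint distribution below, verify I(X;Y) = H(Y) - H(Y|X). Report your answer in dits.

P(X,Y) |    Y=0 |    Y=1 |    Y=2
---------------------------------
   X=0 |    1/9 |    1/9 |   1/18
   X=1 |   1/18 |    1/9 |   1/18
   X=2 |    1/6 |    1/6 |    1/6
I(X;Y) = 0.0069 dits

Mutual information has multiple equivalent forms:
- I(X;Y) = H(X) - H(X|Y)
- I(X;Y) = H(Y) - H(Y|X)
- I(X;Y) = H(X) + H(Y) - H(X,Y)

Computing all quantities:
H(X) = 0.4502, H(Y) = 0.4731, H(X,Y) = 0.9164
H(X|Y) = 0.4433, H(Y|X) = 0.4662

Verification:
H(X) - H(X|Y) = 0.4502 - 0.4433 = 0.0069
H(Y) - H(Y|X) = 0.4731 - 0.4662 = 0.0069
H(X) + H(Y) - H(X,Y) = 0.4502 + 0.4731 - 0.9164 = 0.0069

All forms give I(X;Y) = 0.0069 dits. ✓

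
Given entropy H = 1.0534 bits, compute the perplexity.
2.0754

Perplexity is 2^H (or exp(H) for natural log).

H = 1.0534 bits
Perplexity = 2^1.0534 = 2.0754

Interpretation: The model's uncertainty is equivalent to choosing uniformly among 2.1 options.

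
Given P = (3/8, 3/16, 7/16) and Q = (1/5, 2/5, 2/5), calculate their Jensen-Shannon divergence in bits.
0.0485 bits

Jensen-Shannon divergence is:
JSD(P||Q) = 0.5 × D_KL(P||M) + 0.5 × D_KL(Q||M)
where M = 0.5 × (P + Q) is the mixture distribution.

M = 0.5 × (3/8, 3/16, 7/16) + 0.5 × (1/5, 2/5, 2/5) = (0.2875, 0.29375, 0.41875)

D_KL(P||M) = 0.0500 bits
D_KL(Q||M) = 0.0470 bits

JSD(P||Q) = 0.5 × 0.0500 + 0.5 × 0.0470 = 0.0485 bits

Unlike KL divergence, JSD is symmetric and bounded: 0 ≤ JSD ≤ log(2).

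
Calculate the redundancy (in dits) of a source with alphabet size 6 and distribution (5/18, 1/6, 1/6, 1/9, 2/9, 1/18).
0.0433 dits

Redundancy measures how far a source is from maximum entropy:
R = H_max - H(X)

Maximum entropy for 6 symbols: H_max = log_10(6) = 0.7782 dits
Actual entropy: H(X) = 0.7348 dits
Redundancy: R = 0.7782 - 0.7348 = 0.0433 dits

This redundancy represents potential for compression: the source could be compressed by 0.0433 dits per symbol.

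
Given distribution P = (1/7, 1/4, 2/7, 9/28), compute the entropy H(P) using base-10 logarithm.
0.5851 dits

Shannon entropy is H(X) = -Σ p(x) log p(x).

For P = (1/7, 1/4, 2/7, 9/28):
H = -1/7 × log_10(1/7) -1/4 × log_10(1/4) -2/7 × log_10(2/7) -9/28 × log_10(9/28)
H = 0.5851 dits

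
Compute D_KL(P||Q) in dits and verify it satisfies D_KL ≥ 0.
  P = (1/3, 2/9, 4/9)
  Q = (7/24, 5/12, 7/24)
0.0400 dits

KL divergence satisfies the Gibbs inequality: D_KL(P||Q) ≥ 0 for all distributions P, Q.

D_KL(P||Q) = Σ p(x) log(p(x)/q(x))
Term by term:
  x=0: 1/3 × log_10[(1/3)/(7/24)] = 0.0193
  x=1: 2/9 × log_10[(2/9)/(5/12)] = -0.0607
  x=2: 4/9 × log_10[(4/9)/(7/24)] = 0.0813
D_KL(P||Q) = 0.0400 dits

D_KL(P||Q) = 0.0400 ≥ 0 ✓

This non-negativity is a fundamental property: relative entropy cannot be negative because it measures how different Q is from P.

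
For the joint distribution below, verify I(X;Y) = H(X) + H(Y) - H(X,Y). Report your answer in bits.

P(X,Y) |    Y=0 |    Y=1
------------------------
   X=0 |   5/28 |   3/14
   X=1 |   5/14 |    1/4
I(X;Y) = 0.0124 bits

Mutual information has multiple equivalent forms:
- I(X;Y) = H(X) - H(X|Y)
- I(X;Y) = H(Y) - H(Y|X)
- I(X;Y) = H(X) + H(Y) - H(X,Y)

Computing all quantities:
H(X) = 0.9666, H(Y) = 0.9963, H(X,Y) = 1.9506
H(X|Y) = 0.9542, H(Y|X) = 0.9839

Verification:
H(X) - H(X|Y) = 0.9666 - 0.9542 = 0.0124
H(Y) - H(Y|X) = 0.9963 - 0.9839 = 0.0124
H(X) + H(Y) - H(X,Y) = 0.9666 + 0.9963 - 1.9506 = 0.0124

All forms give I(X;Y) = 0.0124 bits. ✓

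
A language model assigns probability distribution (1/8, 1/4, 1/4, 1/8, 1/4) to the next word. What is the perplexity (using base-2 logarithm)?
4.7568

Perplexity is 2^H (or exp(H) for natural log).

First, H = -Σ p log p = 2.2500 bits
Perplexity = 2^2.2500 = 4.7568

Interpretation: The model's uncertainty is equivalent to choosing uniformly among 4.8 options.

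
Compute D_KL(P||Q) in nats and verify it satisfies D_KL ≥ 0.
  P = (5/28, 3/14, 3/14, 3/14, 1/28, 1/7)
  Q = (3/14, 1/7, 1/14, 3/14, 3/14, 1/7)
0.2258 nats

KL divergence satisfies the Gibbs inequality: D_KL(P||Q) ≥ 0 for all distributions P, Q.

D_KL(P||Q) = Σ p(x) log(p(x)/q(x))
Term by term:
  x=0: 5/28 × log_e[(5/28)/(3/14)] = -0.0326
  x=1: 3/14 × log_e[(3/14)/(1/7)] = 0.0869
  x=2: 3/14 × log_e[(3/14)/(1/14)] = 0.2354
  x=3: 3/14 × log_e[(3/14)/(3/14)] = 0.0000
  x=4: 1/28 × log_e[(1/28)/(3/14)] = -0.0640
  x=5: 1/7 × log_e[(1/7)/(1/7)] = 0.0000
D_KL(P||Q) = 0.2258 nats

D_KL(P||Q) = 0.2258 ≥ 0 ✓

This non-negativity is a fundamental property: relative entropy cannot be negative because it measures how different Q is from P.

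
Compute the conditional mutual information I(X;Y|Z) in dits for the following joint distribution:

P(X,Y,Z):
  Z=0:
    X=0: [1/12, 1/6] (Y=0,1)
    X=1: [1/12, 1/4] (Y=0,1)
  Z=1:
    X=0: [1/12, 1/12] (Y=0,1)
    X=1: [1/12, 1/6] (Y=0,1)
0.0036 dits

Conditional mutual information: I(X;Y|Z) = H(X|Z) + H(Y|Z) - H(X,Y|Z)

H(Z) = 0.2950
H(X,Z) = 0.5898 → H(X|Z) = 0.2948
H(Y,Z) = 0.5683 → H(Y|Z) = 0.2734
H(X,Y,Z) = 0.8596 → H(X,Y|Z) = 0.5646

I(X;Y|Z) = 0.2948 + 0.2734 - 0.5646 = 0.0036 dits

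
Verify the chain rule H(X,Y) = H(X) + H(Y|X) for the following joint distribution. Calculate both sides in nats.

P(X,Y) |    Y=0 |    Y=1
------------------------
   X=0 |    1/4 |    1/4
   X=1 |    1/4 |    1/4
H(X,Y) = 1.3863, H(X) = 0.6931, H(Y|X) = 0.6931 (all in nats)

Chain rule: H(X,Y) = H(X) + H(Y|X)

Left side — joint entropy directly:
H(X,Y) = -Σ p(x,y) log p(x,y) = 1.3863 nats

Right side — compute H(Y|X) from the conditional distributions:
P(X) = (1/2, 1/2), so H(X) = 0.6931 nats
H(Y|X) = Σ_x P(X=x) · H(Y|X=x):
  P(Y|X=0) = (1/2, 1/2), H(Y|X=0) = 0.6931, weight P(X=0) = 1/2
  P(Y|X=1) = (1/2, 1/2), H(Y|X=1) = 0.6931, weight P(X=1) = 1/2
H(Y|X) = 0.6931 nats

H(X) + H(Y|X) = 0.6931 + 0.6931 = 1.3863 nats

Both sides equal 1.3863 nats. ✓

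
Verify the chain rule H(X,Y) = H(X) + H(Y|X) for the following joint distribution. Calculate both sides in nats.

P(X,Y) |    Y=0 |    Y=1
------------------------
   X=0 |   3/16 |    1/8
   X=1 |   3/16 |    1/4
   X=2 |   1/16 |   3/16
H(X,Y) = 1.7214, H(X) = 1.0717, H(Y|X) = 0.6497 (all in nats)

Chain rule: H(X,Y) = H(X) + H(Y|X)

Left side — joint entropy directly:
H(X,Y) = -Σ p(x,y) log p(x,y) = 1.7214 nats

Right side — compute H(Y|X) from the conditional distributions:
P(X) = (5/16, 7/16, 1/4), so H(X) = 1.0717 nats
H(Y|X) = Σ_x P(X=x) · H(Y|X=x):
  P(Y|X=0) = (3/5, 2/5), H(Y|X=0) = 0.6730, weight P(X=0) = 5/16
  P(Y|X=1) = (3/7, 4/7), H(Y|X=1) = 0.6829, weight P(X=1) = 7/16
  P(Y|X=2) = (1/4, 3/4), H(Y|X=2) = 0.5623, weight P(X=2) = 1/4
H(Y|X) = 0.6497 nats

H(X) + H(Y|X) = 1.0717 + 0.6497 = 1.7214 nats

Both sides equal 1.7214 nats. ✓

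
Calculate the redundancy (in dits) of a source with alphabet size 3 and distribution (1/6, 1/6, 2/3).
0.1003 dits

Redundancy measures how far a source is from maximum entropy:
R = H_max - H(X)

Maximum entropy for 3 symbols: H_max = log_10(3) = 0.4771 dits
Actual entropy: H(X) = 0.3768 dits
Redundancy: R = 0.4771 - 0.3768 = 0.1003 dits

This redundancy represents potential for compression: the source could be compressed by 0.1003 dits per symbol.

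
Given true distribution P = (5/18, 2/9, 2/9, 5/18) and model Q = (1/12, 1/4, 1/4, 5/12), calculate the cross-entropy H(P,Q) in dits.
0.6730 dits

Cross-entropy: H(P,Q) = -Σ p(x) log q(x)

Alternatively: H(P,Q) = H(P) + D_KL(P||Q)
H(P) = 0.5994 dits
D_KL(P||Q) = 0.0736 dits

H(P,Q) = 0.5994 + 0.0736 = 0.6730 dits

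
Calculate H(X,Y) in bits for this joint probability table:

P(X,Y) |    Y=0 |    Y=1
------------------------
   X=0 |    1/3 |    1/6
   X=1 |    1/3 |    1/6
1.9183 bits

Joint entropy is H(X,Y) = -Σ_{x,y} p(x,y) log p(x,y).

Summing over all non-zero entries:
H(X,Y) = -[1/3·log_2(1/3) + 1/6·log_2(1/6) + 1/3·log_2(1/3) + 1/6·log_2(1/6)]
H(X,Y) = 1.9183 bits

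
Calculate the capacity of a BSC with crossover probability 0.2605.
0.1725 bits

For a binary symmetric channel (BSC) with error probability p:
Capacity C = 1 - H(p) bits per symbol

where H(p) = -p log₂(p) - (1-p) log₂(1-p) is the binary entropy function.

H(0.2605) = 0.8275 bits
C = 1 - 0.8275 = 0.1725 bits per symbol

This means we can reliably transmit up to 0.1725 bits of information per channel use.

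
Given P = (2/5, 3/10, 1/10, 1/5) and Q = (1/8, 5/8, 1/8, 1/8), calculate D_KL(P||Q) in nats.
0.3168 nats

KL divergence: D_KL(P||Q) = Σ p(x) log(p(x)/q(x))

Computing term by term:
  x=0: 2/5 × log_e[(2/5)/(1/8)] = 2/5 × 1.1632 = 0.4653
  x=1: 3/10 × log_e[(3/10)/(5/8)] = 3/10 × -0.7340 = -0.2202
  x=2: 1/10 × log_e[(1/10)/(1/8)] = 1/10 × -0.2231 = -0.0223
  x=3: 1/5 × log_e[(1/5)/(1/8)] = 1/5 × 0.4700 = 0.0940

D_KL(P||Q) = 0.3168 nats

Note: KL divergence is always non-negative and equals 0 iff P = Q.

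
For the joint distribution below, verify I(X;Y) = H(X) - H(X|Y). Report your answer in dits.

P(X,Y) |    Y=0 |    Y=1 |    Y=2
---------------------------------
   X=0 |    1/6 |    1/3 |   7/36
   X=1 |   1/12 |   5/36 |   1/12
I(X;Y) = 0.0003 dits

Mutual information has multiple equivalent forms:
- I(X;Y) = H(X) - H(X|Y)
- I(X;Y) = H(Y) - H(Y|X)
- I(X;Y) = H(X) + H(Y) - H(X,Y)

Computing all quantities:
H(X) = 0.2673, H(Y) = 0.4589, H(X,Y) = 0.7260
H(X|Y) = 0.2670, H(Y|X) = 0.4587

Verification:
H(X) - H(X|Y) = 0.2673 - 0.2670 = 0.0003
H(Y) - H(Y|X) = 0.4589 - 0.4587 = 0.0003
H(X) + H(Y) - H(X,Y) = 0.2673 + 0.4589 - 0.7260 = 0.0003

All forms give I(X;Y) = 0.0003 dits. ✓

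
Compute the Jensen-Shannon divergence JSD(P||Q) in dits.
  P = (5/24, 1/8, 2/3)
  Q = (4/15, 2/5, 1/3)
0.0295 dits

Jensen-Shannon divergence is:
JSD(P||Q) = 0.5 × D_KL(P||M) + 0.5 × D_KL(Q||M)
where M = 0.5 × (P + Q) is the mixture distribution.

M = 0.5 × (5/24, 1/8, 2/3) + 0.5 × (4/15, 2/5, 1/3) = (0.2375, 0.2625, 1/2)

D_KL(P||M) = 0.0312 dits
D_KL(Q||M) = 0.0279 dits

JSD(P||Q) = 0.5 × 0.0312 + 0.5 × 0.0279 = 0.0295 dits

Unlike KL divergence, JSD is symmetric and bounded: 0 ≤ JSD ≤ log(2).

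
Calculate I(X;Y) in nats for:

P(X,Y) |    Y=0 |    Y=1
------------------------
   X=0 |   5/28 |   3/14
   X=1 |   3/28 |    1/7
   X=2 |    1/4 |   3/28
0.0310 nats

Mutual information: I(X;Y) = H(X) + H(Y) - H(X,Y)

Marginals:
P(X) = (11/28, 1/4, 5/14), H(X) = 1.0813 nats
P(Y) = (15/28, 13/28), H(Y) = 0.6906 nats

Joint entropy: H(X,Y) = 1.7409 nats

I(X;Y) = 1.0813 + 0.6906 - 1.7409 = 0.0310 nats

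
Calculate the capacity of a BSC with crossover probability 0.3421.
0.0732 bits

For a binary symmetric channel (BSC) with error probability p:
Capacity C = 1 - H(p) bits per symbol

where H(p) = -p log₂(p) - (1-p) log₂(1-p) is the binary entropy function.

H(0.3421) = 0.9268 bits
C = 1 - 0.9268 = 0.0732 bits per symbol

This means we can reliably transmit up to 0.0732 bits of information per channel use.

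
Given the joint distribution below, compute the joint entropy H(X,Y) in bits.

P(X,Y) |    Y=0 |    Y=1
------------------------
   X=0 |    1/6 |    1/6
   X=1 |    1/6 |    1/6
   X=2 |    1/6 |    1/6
2.5850 bits

Joint entropy is H(X,Y) = -Σ_{x,y} p(x,y) log p(x,y).

Summing over all non-zero entries:
H(X,Y) = -[1/6·log_2(1/6) + 1/6·log_2(1/6) + 1/6·log_2(1/6) + 1/6·log_2(1/6) + 1/6·log_2(1/6) + 1/6·log_2(1/6)]
H(X,Y) = 2.5850 bits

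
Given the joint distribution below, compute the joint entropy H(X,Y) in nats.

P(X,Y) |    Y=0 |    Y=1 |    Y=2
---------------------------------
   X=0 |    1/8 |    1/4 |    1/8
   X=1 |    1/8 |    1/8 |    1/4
1.7329 nats

Joint entropy is H(X,Y) = -Σ_{x,y} p(x,y) log p(x,y).

Summing over all non-zero entries:
H(X,Y) = -[1/8·log_e(1/8) + 1/4·log_e(1/4) + 1/8·log_e(1/8) + 1/8·log_e(1/8) + 1/8·log_e(1/8) + 1/4·log_e(1/4)]
H(X,Y) = 1.7329 nats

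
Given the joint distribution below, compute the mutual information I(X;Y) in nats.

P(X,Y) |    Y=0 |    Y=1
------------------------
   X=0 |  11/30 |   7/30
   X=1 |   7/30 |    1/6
0.0004 nats

Mutual information: I(X;Y) = H(X) + H(Y) - H(X,Y)

Marginals:
P(X) = (3/5, 2/5), H(X) = 0.6730 nats
P(Y) = (3/5, 2/5), H(Y) = 0.6730 nats

Joint entropy: H(X,Y) = 1.3456 nats

I(X;Y) = 0.6730 + 0.6730 - 1.3456 = 0.0004 nats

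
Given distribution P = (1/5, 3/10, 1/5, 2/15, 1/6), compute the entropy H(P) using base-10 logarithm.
0.6828 dits

Shannon entropy is H(X) = -Σ p(x) log p(x).

For P = (1/5, 3/10, 1/5, 2/15, 1/6):
H = -1/5 × log_10(1/5) -3/10 × log_10(3/10) -1/5 × log_10(1/5) -2/15 × log_10(2/15) -1/6 × log_10(1/6)
H = 0.6828 dits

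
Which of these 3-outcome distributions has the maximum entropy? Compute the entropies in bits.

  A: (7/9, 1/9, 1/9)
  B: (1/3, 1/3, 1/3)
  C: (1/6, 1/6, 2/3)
B

For a discrete distribution over n outcomes, entropy is maximized by the uniform distribution.

Computing entropies:
H(A) = 0.9864 bits
H(B) = 1.5850 bits
H(C) = 1.2516 bits

The uniform distribution (where all probabilities equal 1/3) achieves the maximum entropy of log_2(3) = 1.5850 bits.

Distribution B has the highest entropy.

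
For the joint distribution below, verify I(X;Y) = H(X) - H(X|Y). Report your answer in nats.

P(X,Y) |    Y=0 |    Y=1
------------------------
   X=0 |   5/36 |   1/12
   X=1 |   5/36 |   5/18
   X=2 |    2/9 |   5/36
I(X;Y) = 0.0403 nats

Mutual information has multiple equivalent forms:
- I(X;Y) = H(X) - H(X|Y)
- I(X;Y) = H(Y) - H(Y|X)
- I(X;Y) = H(X) + H(Y) - H(X,Y)

Computing all quantities:
H(X) = 1.0668, H(Y) = 0.6931, H(X,Y) = 1.7197
H(X|Y) = 1.0265, H(Y|X) = 0.6528

Verification:
H(X) - H(X|Y) = 1.0668 - 1.0265 = 0.0403
H(Y) - H(Y|X) = 0.6931 - 0.6528 = 0.0403
H(X) + H(Y) - H(X,Y) = 1.0668 + 0.6931 - 1.7197 = 0.0403

All forms give I(X;Y) = 0.0403 nats. ✓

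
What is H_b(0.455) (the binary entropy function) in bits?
0.9941 bits

The binary entropy function is:
H(p) = -p log(p) - (1-p) log(1-p)

H(0.455) = -0.455 × log_2(0.455) - 0.545 × log_2(0.545)
H(0.455) = 0.9941 bits

Note: Binary entropy is maximized at p=0.5 (H=1 bit) and minimized at p=0 or p=1 (H=0).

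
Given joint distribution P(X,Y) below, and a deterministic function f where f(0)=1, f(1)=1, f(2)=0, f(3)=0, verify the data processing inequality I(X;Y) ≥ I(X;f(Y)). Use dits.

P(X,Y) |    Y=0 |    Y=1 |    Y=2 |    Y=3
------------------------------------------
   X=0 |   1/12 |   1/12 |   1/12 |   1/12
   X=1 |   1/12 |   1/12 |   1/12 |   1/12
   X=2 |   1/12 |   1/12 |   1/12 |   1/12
I(X;Y) = 0.0000, I(X;f(Y)) = 0.0000, inequality holds: 0.0000 ≥ 0.0000

Data Processing Inequality: For any Markov chain X → Y → Z, we have I(X;Y) ≥ I(X;Z).

Here Z = f(Y) is a deterministic function of Y, forming X → Y → Z.

Original I(X;Y) = 0.0000 dits

After applying f:
P(X,Z) where Z=f(Y):
- P(X,Z=0) = P(X,Y=2) + P(X,Y=3)
- P(X,Z=1) = P(X,Y=0) + P(X,Y=1)

I(X;Z) = I(X;f(Y)) = 0.0000 dits

Verification: 0.0000 ≥ 0.0000 ✓

Information cannot be created by processing; the function f can only lose information about X.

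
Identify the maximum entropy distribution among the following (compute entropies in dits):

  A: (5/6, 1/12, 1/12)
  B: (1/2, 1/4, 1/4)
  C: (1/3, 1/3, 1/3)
C

For a discrete distribution over n outcomes, entropy is maximized by the uniform distribution.

Computing entropies:
H(A) = 0.2458 dits
H(B) = 0.4515 dits
H(C) = 0.4771 dits

The uniform distribution (where all probabilities equal 1/3) achieves the maximum entropy of log_10(3) = 0.4771 dits.

Distribution C has the highest entropy.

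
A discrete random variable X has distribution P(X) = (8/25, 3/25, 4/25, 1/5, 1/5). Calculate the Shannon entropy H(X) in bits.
2.2449 bits

Shannon entropy is H(X) = -Σ p(x) log p(x).

For P = (8/25, 3/25, 4/25, 1/5, 1/5):
H = -8/25 × log_2(8/25) -3/25 × log_2(3/25) -4/25 × log_2(4/25) -1/5 × log_2(1/5) -1/5 × log_2(1/5)
H = 2.2449 bits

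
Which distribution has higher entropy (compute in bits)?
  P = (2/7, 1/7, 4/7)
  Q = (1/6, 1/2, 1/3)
Q

Computing entropies in bits:
H(P) = 1.3788
H(Q) = 1.4591

Distribution Q has higher entropy.

Intuition: The distribution closer to uniform (more spread out) has higher entropy.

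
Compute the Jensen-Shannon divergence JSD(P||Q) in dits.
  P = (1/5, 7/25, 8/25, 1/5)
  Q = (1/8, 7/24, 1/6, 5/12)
0.0157 dits

Jensen-Shannon divergence is:
JSD(P||Q) = 0.5 × D_KL(P||M) + 0.5 × D_KL(Q||M)
where M = 0.5 × (P + Q) is the mixture distribution.

M = 0.5 × (1/5, 7/25, 8/25, 1/5) + 0.5 × (1/8, 7/24, 1/6, 5/12) = (0.1625, 0.285833, 0.243333, 0.308333)

D_KL(P||M) = 0.0160 dits
D_KL(Q||M) = 0.0154 dits

JSD(P||Q) = 0.5 × 0.0160 + 0.5 × 0.0154 = 0.0157 dits

Unlike KL divergence, JSD is symmetric and bounded: 0 ≤ JSD ≤ log(2).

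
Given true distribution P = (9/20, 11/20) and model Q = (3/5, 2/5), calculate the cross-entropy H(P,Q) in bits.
1.0587 bits

Cross-entropy: H(P,Q) = -Σ p(x) log q(x)

Alternatively: H(P,Q) = H(P) + D_KL(P||Q)
H(P) = 0.9928 bits
D_KL(P||Q) = 0.0659 bits

H(P,Q) = 0.9928 + 0.0659 = 1.0587 bits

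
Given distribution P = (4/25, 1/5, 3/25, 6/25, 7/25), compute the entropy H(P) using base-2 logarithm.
2.2628 bits

Shannon entropy is H(X) = -Σ p(x) log p(x).

For P = (4/25, 1/5, 3/25, 6/25, 7/25):
H = -4/25 × log_2(4/25) -1/5 × log_2(1/5) -3/25 × log_2(3/25) -6/25 × log_2(6/25) -7/25 × log_2(7/25)
H = 2.2628 bits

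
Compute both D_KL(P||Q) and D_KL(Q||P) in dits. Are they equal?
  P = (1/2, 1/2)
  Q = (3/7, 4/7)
D_KL(P||Q) = 0.0045, D_KL(Q||P) = 0.0044

KL divergence is not symmetric: D_KL(P||Q) ≠ D_KL(Q||P) in general.

D_KL(P||Q) = 0.0045 dits
D_KL(Q||P) = 0.0044 dits

No, they are not equal!

This asymmetry is why KL divergence is not a true distance metric.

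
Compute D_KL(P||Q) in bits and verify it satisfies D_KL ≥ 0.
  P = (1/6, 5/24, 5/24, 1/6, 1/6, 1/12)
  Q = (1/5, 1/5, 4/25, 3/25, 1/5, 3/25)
0.0391 bits

KL divergence satisfies the Gibbs inequality: D_KL(P||Q) ≥ 0 for all distributions P, Q.

D_KL(P||Q) = Σ p(x) log(p(x)/q(x))
Term by term:
  x=0: 1/6 × log_2[(1/6)/(1/5)] = -0.0438
  x=1: 5/24 × log_2[(5/24)/(1/5)] = 0.0123
  x=2: 5/24 × log_2[(5/24)/(4/25)] = 0.0793
  x=3: 1/6 × log_2[(1/6)/(3/25)] = 0.0790
  x=4: 1/6 × log_2[(1/6)/(1/5)] = -0.0438
  x=5: 1/12 × log_2[(1/12)/(3/25)] = -0.0438
D_KL(P||Q) = 0.0391 bits

D_KL(P||Q) = 0.0391 ≥ 0 ✓

This non-negativity is a fundamental property: relative entropy cannot be negative because it measures how different Q is from P.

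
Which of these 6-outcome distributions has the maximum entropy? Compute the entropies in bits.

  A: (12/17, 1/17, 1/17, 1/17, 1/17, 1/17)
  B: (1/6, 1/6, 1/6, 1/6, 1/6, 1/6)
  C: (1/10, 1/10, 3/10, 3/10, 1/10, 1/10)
B

For a discrete distribution over n outcomes, entropy is maximized by the uniform distribution.

Computing entropies:
H(A) = 1.5569 bits
H(B) = 2.5850 bits
H(C) = 2.3710 bits

The uniform distribution (where all probabilities equal 1/6) achieves the maximum entropy of log_2(6) = 2.5850 bits.

Distribution B has the highest entropy.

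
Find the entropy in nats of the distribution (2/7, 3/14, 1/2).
1.0346 nats

Shannon entropy is H(X) = -Σ p(x) log p(x).

For P = (2/7, 3/14, 1/2):
H = -2/7 × log_e(2/7) -3/14 × log_e(3/14) -1/2 × log_e(1/2)
H = 1.0346 nats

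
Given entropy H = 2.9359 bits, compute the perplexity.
7.6523

Perplexity is 2^H (or exp(H) for natural log).

H = 2.9359 bits
Perplexity = 2^2.9359 = 7.6523

Interpretation: The model's uncertainty is equivalent to choosing uniformly among 7.7 options.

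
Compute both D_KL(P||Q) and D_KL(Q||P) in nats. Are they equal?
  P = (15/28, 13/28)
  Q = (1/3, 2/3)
D_KL(P||Q) = 0.0862, D_KL(Q||P) = 0.0830

KL divergence is not symmetric: D_KL(P||Q) ≠ D_KL(Q||P) in general.

D_KL(P||Q) = 0.0862 nats
D_KL(Q||P) = 0.0830 nats

No, they are not equal!

This asymmetry is why KL divergence is not a true distance metric.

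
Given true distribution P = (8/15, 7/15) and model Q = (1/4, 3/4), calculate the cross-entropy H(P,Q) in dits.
0.3794 dits

Cross-entropy: H(P,Q) = -Σ p(x) log q(x)

Alternatively: H(P,Q) = H(P) + D_KL(P||Q)
H(P) = 0.3001 dits
D_KL(P||Q) = 0.0793 dits

H(P,Q) = 0.3001 + 0.0793 = 0.3794 dits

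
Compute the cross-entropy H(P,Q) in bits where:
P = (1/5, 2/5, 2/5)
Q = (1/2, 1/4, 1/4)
1.8000 bits

Cross-entropy: H(P,Q) = -Σ p(x) log q(x)

Alternatively: H(P,Q) = H(P) + D_KL(P||Q)
H(P) = 1.5219 bits
D_KL(P||Q) = 0.2781 bits

H(P,Q) = 1.5219 + 0.2781 = 1.8000 bits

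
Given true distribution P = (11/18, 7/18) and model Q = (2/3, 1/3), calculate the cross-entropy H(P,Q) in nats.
0.6750 nats

Cross-entropy: H(P,Q) = -Σ p(x) log q(x)

Alternatively: H(P,Q) = H(P) + D_KL(P||Q)
H(P) = 0.6682 nats
D_KL(P||Q) = 0.0068 nats

H(P,Q) = 0.6682 + 0.0068 = 0.6750 nats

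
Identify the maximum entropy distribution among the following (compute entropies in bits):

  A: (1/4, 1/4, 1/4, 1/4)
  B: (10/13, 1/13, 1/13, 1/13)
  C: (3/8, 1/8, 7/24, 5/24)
A

For a discrete distribution over n outcomes, entropy is maximized by the uniform distribution.

Computing entropies:
H(A) = 2.0000 bits
H(B) = 1.1451 bits
H(C) = 1.8956 bits

The uniform distribution (where all probabilities equal 1/4) achieves the maximum entropy of log_2(4) = 2.0000 bits.

Distribution A has the highest entropy.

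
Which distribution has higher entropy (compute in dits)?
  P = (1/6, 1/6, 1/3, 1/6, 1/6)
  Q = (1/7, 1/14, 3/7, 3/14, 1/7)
P

Computing entropies in dits:
H(P) = 0.6778
H(Q) = 0.6244

Distribution P has higher entropy.

Intuition: The distribution closer to uniform (more spread out) has higher entropy.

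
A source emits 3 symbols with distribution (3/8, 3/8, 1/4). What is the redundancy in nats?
0.0164 nats

Redundancy measures how far a source is from maximum entropy:
R = H_max - H(X)

Maximum entropy for 3 symbols: H_max = log_e(3) = 1.0986 nats
Actual entropy: H(X) = 1.0822 nats
Redundancy: R = 1.0986 - 1.0822 = 0.0164 nats

This redundancy represents potential for compression: the source could be compressed by 0.0164 nats per symbol.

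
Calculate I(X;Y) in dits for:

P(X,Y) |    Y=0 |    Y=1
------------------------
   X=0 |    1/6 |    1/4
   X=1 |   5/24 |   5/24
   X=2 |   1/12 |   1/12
0.0021 dits

Mutual information: I(X;Y) = H(X) + H(Y) - H(X,Y)

Marginals:
P(X) = (5/12, 5/12, 1/6), H(X) = 0.4465 dits
P(Y) = (11/24, 13/24), H(Y) = 0.2995 dits

Joint entropy: H(X,Y) = 0.7439 dits

I(X;Y) = 0.4465 + 0.2995 - 0.7439 = 0.0021 dits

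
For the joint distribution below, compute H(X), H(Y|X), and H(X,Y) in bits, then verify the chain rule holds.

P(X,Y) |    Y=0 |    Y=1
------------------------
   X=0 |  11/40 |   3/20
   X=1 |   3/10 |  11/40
H(X,Y) = 1.9560, H(X) = 0.9837, H(Y|X) = 0.9723 (all in bits)

Chain rule: H(X,Y) = H(X) + H(Y|X)

Left side — joint entropy directly:
H(X,Y) = -Σ p(x,y) log p(x,y) = 1.9560 bits

Right side — compute H(Y|X) from the conditional distributions:
P(X) = (17/40, 23/40), so H(X) = 0.9837 bits
H(Y|X) = Σ_x P(X=x) · H(Y|X=x):
  P(Y|X=0) = (11/17, 6/17), H(Y|X=0) = 0.9367, weight P(X=0) = 17/40
  P(Y|X=1) = (12/23, 11/23), H(Y|X=1) = 0.9986, weight P(X=1) = 23/40
H(Y|X) = 0.9723 bits

H(X) + H(Y|X) = 0.9837 + 0.9723 = 1.9560 bits

Both sides equal 1.9560 bits. ✓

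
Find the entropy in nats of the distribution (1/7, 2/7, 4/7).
0.9557 nats

Shannon entropy is H(X) = -Σ p(x) log p(x).

For P = (1/7, 2/7, 4/7):
H = -1/7 × log_e(1/7) -2/7 × log_e(2/7) -4/7 × log_e(4/7)
H = 0.9557 nats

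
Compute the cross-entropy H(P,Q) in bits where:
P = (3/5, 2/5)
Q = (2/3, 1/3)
0.9850 bits

Cross-entropy: H(P,Q) = -Σ p(x) log q(x)

Alternatively: H(P,Q) = H(P) + D_KL(P||Q)
H(P) = 0.9710 bits
D_KL(P||Q) = 0.0140 bits

H(P,Q) = 0.9710 + 0.0140 = 0.9850 bits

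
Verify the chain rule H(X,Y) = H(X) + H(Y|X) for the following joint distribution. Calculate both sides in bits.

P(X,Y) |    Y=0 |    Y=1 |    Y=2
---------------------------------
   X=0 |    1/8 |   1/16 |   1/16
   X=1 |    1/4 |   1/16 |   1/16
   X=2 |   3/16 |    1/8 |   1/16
H(X,Y) = 2.9528, H(X) = 1.5613, H(Y|X) = 1.3915 (all in bits)

Chain rule: H(X,Y) = H(X) + H(Y|X)

Left side — joint entropy directly:
H(X,Y) = -Σ p(x,y) log p(x,y) = 2.9528 bits

Right side — compute H(Y|X) from the conditional distributions:
P(X) = (1/4, 3/8, 3/8), so H(X) = 1.5613 bits
H(Y|X) = Σ_x P(X=x) · H(Y|X=x):
  P(Y|X=0) = (1/2, 1/4, 1/4), H(Y|X=0) = 1.5000, weight P(X=0) = 1/4
  P(Y|X=1) = (2/3, 1/6, 1/6), H(Y|X=1) = 1.2516, weight P(X=1) = 3/8
  P(Y|X=2) = (1/2, 1/3, 1/6), H(Y|X=2) = 1.4591, weight P(X=2) = 3/8
H(Y|X) = 1.3915 bits

H(X) + H(Y|X) = 1.5613 + 1.3915 = 2.9528 bits

Both sides equal 2.9528 bits. ✓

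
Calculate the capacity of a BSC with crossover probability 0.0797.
0.5989 bits

For a binary symmetric channel (BSC) with error probability p:
Capacity C = 1 - H(p) bits per symbol

where H(p) = -p log₂(p) - (1-p) log₂(1-p) is the binary entropy function.

H(0.0797) = 0.4011 bits
C = 1 - 0.4011 = 0.5989 bits per symbol

This means we can reliably transmit up to 0.5989 bits of information per channel use.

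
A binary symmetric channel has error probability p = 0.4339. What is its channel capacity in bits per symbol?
0.0126 bits

For a binary symmetric channel (BSC) with error probability p:
Capacity C = 1 - H(p) bits per symbol

where H(p) = -p log₂(p) - (1-p) log₂(1-p) is the binary entropy function.

H(0.4339) = 0.9874 bits
C = 1 - 0.9874 = 0.0126 bits per symbol

This means we can reliably transmit up to 0.0126 bits of information per channel use.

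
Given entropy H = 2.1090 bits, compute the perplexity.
4.3139

Perplexity is 2^H (or exp(H) for natural log).

H = 2.1090 bits
Perplexity = 2^2.1090 = 4.3139

Interpretation: The model's uncertainty is equivalent to choosing uniformly among 4.3 options.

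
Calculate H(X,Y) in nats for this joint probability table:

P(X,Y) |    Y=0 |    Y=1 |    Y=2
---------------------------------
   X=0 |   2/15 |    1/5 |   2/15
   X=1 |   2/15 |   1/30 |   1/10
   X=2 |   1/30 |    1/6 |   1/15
2.0640 nats

Joint entropy is H(X,Y) = -Σ_{x,y} p(x,y) log p(x,y).

Summing over all non-zero entries:
H(X,Y) = -[2/15·log_e(2/15) + 1/5·log_e(1/5) + 2/15·log_e(2/15) + 2/15·log_e(2/15) + 1/30·log_e(1/30) + 1/10·log_e(1/10) + 1/30·log_e(1/30) + 1/6·log_e(1/6) + 1/15·log_e(1/15)]
H(X,Y) = 2.0640 nats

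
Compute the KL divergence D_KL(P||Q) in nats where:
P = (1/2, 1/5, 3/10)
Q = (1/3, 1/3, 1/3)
0.0690 nats

KL divergence: D_KL(P||Q) = Σ p(x) log(p(x)/q(x))

Computing term by term:
  x=0: 1/2 × log_e[(1/2)/(1/3)] = 1/2 × 0.4055 = 0.2027
  x=1: 1/5 × log_e[(1/5)/(1/3)] = 1/5 × -0.5108 = -0.1022
  x=2: 3/10 × log_e[(3/10)/(1/3)] = 3/10 × -0.1054 = -0.0316

D_KL(P||Q) = 0.0690 nats

Note: KL divergence is always non-negative and equals 0 iff P = Q.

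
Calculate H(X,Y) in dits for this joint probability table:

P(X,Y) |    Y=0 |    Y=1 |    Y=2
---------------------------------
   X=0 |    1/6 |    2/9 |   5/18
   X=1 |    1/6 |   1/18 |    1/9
0.7348 dits

Joint entropy is H(X,Y) = -Σ_{x,y} p(x,y) log p(x,y).

Summing over all non-zero entries:
H(X,Y) = -[1/6·log_10(1/6) + 2/9·log_10(2/9) + 5/18·log_10(5/18) + 1/6·log_10(1/6) + 1/18·log_10(1/18) + 1/9·log_10(1/9)]
H(X,Y) = 0.7348 dits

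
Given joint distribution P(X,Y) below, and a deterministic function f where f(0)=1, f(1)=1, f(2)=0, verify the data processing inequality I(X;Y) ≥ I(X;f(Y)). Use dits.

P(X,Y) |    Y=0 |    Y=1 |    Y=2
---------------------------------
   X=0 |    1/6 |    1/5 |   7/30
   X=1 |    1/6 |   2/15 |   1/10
I(X;Y) = 0.0061, I(X;f(Y)) = 0.0046, inequality holds: 0.0061 ≥ 0.0046

Data Processing Inequality: For any Markov chain X → Y → Z, we have I(X;Y) ≥ I(X;Z).

Here Z = f(Y) is a deterministic function of Y, forming X → Y → Z.

Original I(X;Y) = 0.0061 dits

After applying f:
P(X,Z) where Z=f(Y):
- P(X,Z=0) = P(X,Y=2)
- P(X,Z=1) = P(X,Y=0) + P(X,Y=1)

I(X;Z) = I(X;f(Y)) = 0.0046 dits

Verification: 0.0061 ≥ 0.0046 ✓

Information cannot be created by processing; the function f can only lose information about X.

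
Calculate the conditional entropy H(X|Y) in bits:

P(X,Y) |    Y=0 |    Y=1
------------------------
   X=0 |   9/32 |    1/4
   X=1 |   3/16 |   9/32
0.9851 bits

Using the chain rule: H(X|Y) = H(X,Y) - H(Y)

First, compute H(X,Y) = 1.9822 bits

Marginal P(Y) = (15/32, 17/32)
H(Y) = 0.9972 bits

H(X|Y) = H(X,Y) - H(Y) = 1.9822 - 0.9972 = 0.9851 bits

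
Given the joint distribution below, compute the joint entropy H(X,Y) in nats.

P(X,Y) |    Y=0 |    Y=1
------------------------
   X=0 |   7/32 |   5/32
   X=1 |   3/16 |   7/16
1.2981 nats

Joint entropy is H(X,Y) = -Σ_{x,y} p(x,y) log p(x,y).

Summing over all non-zero entries:
H(X,Y) = -[7/32·log_e(7/32) + 5/32·log_e(5/32) + 3/16·log_e(3/16) + 7/16·log_e(7/16)]
H(X,Y) = 1.2981 nats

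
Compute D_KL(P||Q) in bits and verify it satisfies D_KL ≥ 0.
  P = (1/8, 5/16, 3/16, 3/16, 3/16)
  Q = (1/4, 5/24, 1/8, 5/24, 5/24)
0.1105 bits

KL divergence satisfies the Gibbs inequality: D_KL(P||Q) ≥ 0 for all distributions P, Q.

D_KL(P||Q) = Σ p(x) log(p(x)/q(x))
Term by term:
  x=0: 1/8 × log_2[(1/8)/(1/4)] = -0.1250
  x=1: 5/16 × log_2[(5/16)/(5/24)] = 0.1828
  x=2: 3/16 × log_2[(3/16)/(1/8)] = 0.1097
  x=3: 3/16 × log_2[(3/16)/(5/24)] = -0.0285
  x=4: 3/16 × log_2[(3/16)/(5/24)] = -0.0285
D_KL(P||Q) = 0.1105 bits

D_KL(P||Q) = 0.1105 ≥ 0 ✓

This non-negativity is a fundamental property: relative entropy cannot be negative because it measures how different Q is from P.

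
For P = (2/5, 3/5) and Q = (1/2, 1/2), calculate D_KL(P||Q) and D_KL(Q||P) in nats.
D_KL(P||Q) = 0.0201, D_KL(Q||P) = 0.0204

KL divergence is not symmetric: D_KL(P||Q) ≠ D_KL(Q||P) in general.

D_KL(P||Q) = 0.0201 nats
D_KL(Q||P) = 0.0204 nats

No, they are not equal!

This asymmetry is why KL divergence is not a true distance metric.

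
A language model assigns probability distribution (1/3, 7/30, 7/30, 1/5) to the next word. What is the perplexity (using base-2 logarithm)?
3.9244

Perplexity is 2^H (or exp(H) for natural log).

First, H = -Σ p log p = 1.9725 bits
Perplexity = 2^1.9725 = 3.9244

Interpretation: The model's uncertainty is equivalent to choosing uniformly among 3.9 options.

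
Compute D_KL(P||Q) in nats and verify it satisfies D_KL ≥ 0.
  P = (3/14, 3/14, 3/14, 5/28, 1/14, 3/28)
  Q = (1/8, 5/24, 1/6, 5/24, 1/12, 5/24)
0.0656 nats

KL divergence satisfies the Gibbs inequality: D_KL(P||Q) ≥ 0 for all distributions P, Q.

D_KL(P||Q) = Σ p(x) log(p(x)/q(x))
Term by term:
  x=0: 3/14 × log_e[(3/14)/(1/8)] = 0.1155
  x=1: 3/14 × log_e[(3/14)/(5/24)] = 0.0060
  x=2: 3/14 × log_e[(3/14)/(1/6)] = 0.0539
  x=3: 5/28 × log_e[(5/28)/(5/24)] = -0.0275
  x=4: 1/14 × log_e[(1/14)/(1/12)] = -0.0110
  x=5: 3/28 × log_e[(3/28)/(5/24)] = -0.0712
D_KL(P||Q) = 0.0656 nats

D_KL(P||Q) = 0.0656 ≥ 0 ✓

This non-negativity is a fundamental property: relative entropy cannot be negative because it measures how different Q is from P.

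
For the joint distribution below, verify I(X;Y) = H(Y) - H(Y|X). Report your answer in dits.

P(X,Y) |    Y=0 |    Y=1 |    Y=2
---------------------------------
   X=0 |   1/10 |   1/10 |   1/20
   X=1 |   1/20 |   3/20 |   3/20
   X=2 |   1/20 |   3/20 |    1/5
I(X;Y) = 0.0217 dits

Mutual information has multiple equivalent forms:
- I(X;Y) = H(X) - H(X|Y)
- I(X;Y) = H(Y) - H(Y|X)
- I(X;Y) = H(X) + H(Y) - H(X,Y)

Computing all quantities:
H(X) = 0.4693, H(Y) = 0.4581, H(X,Y) = 0.9057
H(X|Y) = 0.4476, H(Y|X) = 0.4364

Verification:
H(X) - H(X|Y) = 0.4693 - 0.4476 = 0.0217
H(Y) - H(Y|X) = 0.4581 - 0.4364 = 0.0217
H(X) + H(Y) - H(X,Y) = 0.4693 + 0.4581 - 0.9057 = 0.0217

All forms give I(X;Y) = 0.0217 dits. ✓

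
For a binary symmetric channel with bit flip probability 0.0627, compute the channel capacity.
0.6619 bits

For a binary symmetric channel (BSC) with error probability p:
Capacity C = 1 - H(p) bits per symbol

where H(p) = -p log₂(p) - (1-p) log₂(1-p) is the binary entropy function.

H(0.0627) = 0.3381 bits
C = 1 - 0.3381 = 0.6619 bits per symbol

This means we can reliably transmit up to 0.6619 bits of information per channel use.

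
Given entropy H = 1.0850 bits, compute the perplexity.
2.1214

Perplexity is 2^H (or exp(H) for natural log).

H = 1.0850 bits
Perplexity = 2^1.0850 = 2.1214

Interpretation: The model's uncertainty is equivalent to choosing uniformly among 2.1 options.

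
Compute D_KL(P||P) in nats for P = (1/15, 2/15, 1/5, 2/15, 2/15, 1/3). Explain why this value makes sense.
0.0000 nats

KL divergence satisfies the Gibbs inequality: D_KL(P||Q) ≥ 0 for all distributions P, Q.

D_KL(P||Q) = Σ p(x) log(p(x)/q(x))
Each term is p(x) × log_e(p(x)/p(x)) = p(x) × log_e(1) = 0, so the sum is 0.
D_KL(P||Q) = 0.0000 nats

When P = Q, the KL divergence is exactly 0, as there is no 'divergence' between identical distributions.

This non-negativity is a fundamental property: relative entropy cannot be negative because it measures how different Q is from P.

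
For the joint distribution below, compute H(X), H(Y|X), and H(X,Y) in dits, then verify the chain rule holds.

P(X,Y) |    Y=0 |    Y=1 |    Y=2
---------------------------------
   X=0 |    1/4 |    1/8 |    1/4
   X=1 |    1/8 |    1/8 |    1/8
H(X,Y) = 0.7526, H(X) = 0.2873, H(Y|X) = 0.4653 (all in dits)

Chain rule: H(X,Y) = H(X) + H(Y|X)

Left side — joint entropy directly:
H(X,Y) = -Σ p(x,y) log p(x,y) = 0.7526 dits

Right side — compute H(Y|X) from the conditional distributions:
P(X) = (5/8, 3/8), so H(X) = 0.2873 dits
H(Y|X) = Σ_x P(X=x) · H(Y|X=x):
  P(Y|X=0) = (2/5, 1/5, 2/5), H(Y|X=0) = 0.4581, weight P(X=0) = 5/8
  P(Y|X=1) = (1/3, 1/3, 1/3), H(Y|X=1) = 0.4771, weight P(X=1) = 3/8
H(Y|X) = 0.4653 dits

H(X) + H(Y|X) = 0.2873 + 0.4653 = 0.7526 dits

Both sides equal 0.7526 dits. ✓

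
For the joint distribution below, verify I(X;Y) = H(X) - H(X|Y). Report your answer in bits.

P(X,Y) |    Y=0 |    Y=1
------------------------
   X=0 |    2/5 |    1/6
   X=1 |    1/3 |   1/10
I(X;Y) = 0.0037 bits

Mutual information has multiple equivalent forms:
- I(X;Y) = H(X) - H(X|Y)
- I(X;Y) = H(Y) - H(Y|X)
- I(X;Y) = H(X) + H(Y) - H(X,Y)

Computing all quantities:
H(X) = 0.9871, H(Y) = 0.8366, H(X,Y) = 1.8201
H(X|Y) = 0.9835, H(Y|X) = 0.8330

Verification:
H(X) - H(X|Y) = 0.9871 - 0.9835 = 0.0037
H(Y) - H(Y|X) = 0.8366 - 0.8330 = 0.0037
H(X) + H(Y) - H(X,Y) = 0.9871 + 0.8366 - 1.8201 = 0.0037

All forms give I(X;Y) = 0.0037 bits. ✓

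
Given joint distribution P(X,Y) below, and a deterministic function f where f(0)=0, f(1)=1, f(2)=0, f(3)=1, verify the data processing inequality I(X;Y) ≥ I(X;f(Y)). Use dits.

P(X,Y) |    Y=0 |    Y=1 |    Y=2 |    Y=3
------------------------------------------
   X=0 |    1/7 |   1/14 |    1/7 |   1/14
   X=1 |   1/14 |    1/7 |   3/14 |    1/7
I(X;Y) = 0.0145, I(X;f(Y)) = 0.0061, inequality holds: 0.0145 ≥ 0.0061

Data Processing Inequality: For any Markov chain X → Y → Z, we have I(X;Y) ≥ I(X;Z).

Here Z = f(Y) is a deterministic function of Y, forming X → Y → Z.

Original I(X;Y) = 0.0145 dits

After applying f:
P(X,Z) where Z=f(Y):
- P(X,Z=0) = P(X,Y=0) + P(X,Y=2)
- P(X,Z=1) = P(X,Y=1) + P(X,Y=3)

I(X;Z) = I(X;f(Y)) = 0.0061 dits

Verification: 0.0145 ≥ 0.0061 ✓

Information cannot be created by processing; the function f can only lose information about X.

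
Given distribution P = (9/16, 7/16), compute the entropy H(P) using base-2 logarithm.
0.9887 bits

Shannon entropy is H(X) = -Σ p(x) log p(x).

For P = (9/16, 7/16):
H = -9/16 × log_2(9/16) -7/16 × log_2(7/16)
H = 0.9887 bits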